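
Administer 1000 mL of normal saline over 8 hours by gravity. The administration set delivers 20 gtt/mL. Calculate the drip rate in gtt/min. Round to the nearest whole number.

1000 mL ÷ (8 hr × 60 = 480 min) = 2.083333 mL/min
2.083333 mL/min × 20 gtt/mL = 41.66667 gtt/min

42 gtt/min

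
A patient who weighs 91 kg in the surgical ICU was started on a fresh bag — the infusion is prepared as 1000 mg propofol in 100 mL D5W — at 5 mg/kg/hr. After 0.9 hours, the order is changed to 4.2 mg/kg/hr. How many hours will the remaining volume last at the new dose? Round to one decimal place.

1.5 hours

Initial rate:
Dose = 5 mg/kg/hr × 91 kg = 455 mg/hr
Concentration = 1000 mg ÷ 100 mL = 10 mg/mL
Rate = 455 mg/hr ÷ 10 mg/mL = 45.5 mL/hr
Volume infused so far = 45.5 mL/hr × 0.9 hr = 40.95 mL
Volume remaining = 100 − 40.95 = 59.05 mL
New rate:
Dose = 4.2 mg/kg/hr × 91 kg = 382.2 mg/hr
Rate = 382.2 mg/hr ÷ 10 mg/mL = 38.22 mL/hr
Time remaining = 59.05 mL ÷ 38.22 mL/hr = 1.545003 hr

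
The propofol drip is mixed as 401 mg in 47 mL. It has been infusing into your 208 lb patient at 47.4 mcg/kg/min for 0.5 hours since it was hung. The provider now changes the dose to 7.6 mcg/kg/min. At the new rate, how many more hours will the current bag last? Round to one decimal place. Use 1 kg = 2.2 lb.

Initial rate:
Weight = 208 lb ÷ 2.2 lb/kg = 94.54545 kg
Dose = 47.4 mcg/kg/min × 94.54545 kg = 4481.455 mcg/min
4481.455 mcg/min × 60 min/hr = 268887.3 mcg/hr
Concentration = 401 mg ÷ 47 mL = 8.531915 mg/mL = 8531.915 mcg/mL
Rate = 268887.3 mcg/hr ÷ 8531.915 mcg/mL = 31.51547 mL/hr
Volume infused so far = 31.51547 mL/hr × 0.5 hr = 15.75773 mL
Volume remaining = 47 − 15.75773 = 31.24227 mL
New rate:
Dose = 7.6 mcg/kg/min × 94.54545 kg = 718.5455 mcg/min
718.5455 mcg/min × 60 min/hr = 43112.73 mcg/hr
Rate = 43112.73 mcg/hr ÷ 8531.915 mcg/mL = 5.053113 mL/hr
Time remaining = 31.24227 mL ÷ 5.053113 mL/hr = 6.182777 hr

6.2 hours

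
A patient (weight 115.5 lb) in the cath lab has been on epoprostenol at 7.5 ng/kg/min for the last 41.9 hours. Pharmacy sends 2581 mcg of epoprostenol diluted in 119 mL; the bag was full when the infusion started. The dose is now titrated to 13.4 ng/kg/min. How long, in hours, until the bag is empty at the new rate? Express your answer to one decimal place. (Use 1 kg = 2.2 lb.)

Initial rate:
Weight = 115.5 lb ÷ 2.2 lb/kg = 52.5 kg
Dose = 7.5 ng/kg/min × 52.5 kg = 393.75 ng/min
393.75 ng/min × 60 min/hr = 23625 ng/hr
Concentration = 2581 mcg ÷ 119 mL = 21.68908 mcg/mL = 21689.08 ng/mL
Rate = 23625 ng/hr ÷ 21689.08 ng/mL = 1.089258 mL/hr
Volume infused so far = 1.089258 mL/hr × 41.9 hr = 45.63991 mL
Volume remaining = 119 − 45.63991 = 73.36009 mL
New rate:
Dose = 13.4 ng/kg/min × 52.5 kg = 703.5 ng/min
703.5 ng/min × 60 min/hr = 42210 ng/hr
Rate = 42210 ng/hr ÷ 21689.08 ng/mL = 1.946141 mL/hr
Time remaining = 73.36009 mL ÷ 1.946141 mL/hr = 37.69516 hr

37.7 hours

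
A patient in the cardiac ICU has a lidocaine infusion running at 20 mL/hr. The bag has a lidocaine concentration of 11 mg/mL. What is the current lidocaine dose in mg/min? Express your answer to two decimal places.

3.67 mg/min

Drug rate = 20 mL/hr × 11 mg/mL = 220 mg/hr
220 mg/hr ÷ 60 min/hr = 3.666667 mg/min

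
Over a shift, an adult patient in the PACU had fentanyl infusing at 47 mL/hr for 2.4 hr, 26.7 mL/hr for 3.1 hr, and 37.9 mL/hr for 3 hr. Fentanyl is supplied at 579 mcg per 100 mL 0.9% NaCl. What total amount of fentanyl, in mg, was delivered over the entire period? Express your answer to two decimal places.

1.79 mg

Concentration = 579 mcg ÷ 100 mL = 5.79 mcg/mL
Stage 1: 47 mL/hr × 2.4 hr = 112.8 mL → 112.8 mL × 5.79 mcg/mL = 653.112 mcg
Stage 2: 26.7 mL/hr × 3.1 hr = 82.77 mL → 82.77 mL × 5.79 mcg/mL = 479.2383 mcg
Stage 3: 37.9 mL/hr × 3 hr = 113.7 mL → 113.7 mL × 5.79 mcg/mL = 658.323 mcg
Total = 653.112 + 479.2383 + 658.323 = 1790.673 mcg = 1.790673 mg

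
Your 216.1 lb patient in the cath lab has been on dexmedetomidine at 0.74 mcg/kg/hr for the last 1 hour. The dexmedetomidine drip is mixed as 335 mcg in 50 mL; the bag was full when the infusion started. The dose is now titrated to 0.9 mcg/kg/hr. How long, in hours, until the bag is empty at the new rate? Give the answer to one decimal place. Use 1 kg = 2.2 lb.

Initial rate:
Weight = 216.1 lb ÷ 2.2 lb/kg = 98.22727 kg
Dose = 0.74 mcg/kg/hr × 98.22727 kg = 72.68818 mcg/hr
Concentration = 335 mcg ÷ 50 mL = 6.7 mcg/mL
Rate = 72.68818 mcg/hr ÷ 6.7 mcg/mL = 10.84898 mL/hr
Volume infused so far = 10.84898 mL/hr × 1 hr = 10.84898 mL
Volume remaining = 50 − 10.84898 = 39.15102 mL
New rate:
Dose = 0.9 mcg/kg/hr × 98.22727 kg = 88.40455 mcg/hr
Rate = 88.40455 mcg/hr ÷ 6.7 mcg/mL = 13.19471 mL/hr
Time remaining = 39.15102 mL ÷ 13.19471 mL/hr = 2.967176 hr

3.0 hours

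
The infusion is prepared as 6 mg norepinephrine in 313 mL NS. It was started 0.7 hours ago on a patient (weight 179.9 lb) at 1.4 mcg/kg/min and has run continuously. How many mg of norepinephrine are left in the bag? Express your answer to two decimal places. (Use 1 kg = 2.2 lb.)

1.19 mg

Weight = 179.9 lb ÷ 2.2 lb/kg = 81.77273 kg
Dose = 1.4 mcg/kg/min × 81.77273 kg = 114.4818 mcg/min
114.4818 mcg/min × 60 min/hr = 6868.909 mcg/hr
Concentration = 6 mg ÷ 313 mL = 0.01916933 mg/mL = 19.16933 mcg/mL
Rate = 6868.909 mcg/hr ÷ 19.16933 mcg/mL = 358.3281 mL/hr
Volume infused = 358.3281 mL/hr × 0.7 hr = 250.8297 mL
Volume remaining = 313 − 250.8297 = 62.17034 mL
Drug remaining = 62.17034 mL × 19.16933 mcg/mL = 1191.764 mcg = 1.191764 mg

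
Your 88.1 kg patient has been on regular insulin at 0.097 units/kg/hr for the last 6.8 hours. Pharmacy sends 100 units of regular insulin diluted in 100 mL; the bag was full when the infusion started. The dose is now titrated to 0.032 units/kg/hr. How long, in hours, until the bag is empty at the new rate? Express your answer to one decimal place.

14.9 hours

Initial rate:
Dose = 0.097 units/kg/hr × 88.1 kg = 8.5457 units/hr
Concentration = 100 units ÷ 100 mL = 1 units/mL
Rate = 8.5457 units/hr ÷ 1 units/mL = 8.5457 mL/hr
Volume infused so far = 8.5457 mL/hr × 6.8 hr = 58.11076 mL
Volume remaining = 100 − 58.11076 = 41.88924 mL
New rate:
Dose = 0.032 units/kg/hr × 88.1 kg = 2.8192 units/hr
Rate = 2.8192 units/hr ÷ 1 units/mL = 2.8192 mL/hr
Time remaining = 41.88924 mL ÷ 2.8192 mL/hr = 14.85856 hr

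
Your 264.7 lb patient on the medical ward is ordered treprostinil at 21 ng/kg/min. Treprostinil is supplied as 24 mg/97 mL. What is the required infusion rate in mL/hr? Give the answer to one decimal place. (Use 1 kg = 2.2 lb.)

Weight = 264.7 lb ÷ 2.2 lb/kg = 120.3182 kg
Dose = 21 ng/kg/min × 120.3182 kg = 2526.682 ng/min
2526.682 ng/min × 60 min/hr = 151600.9 ng/hr
Concentration = 24 mg ÷ 97 mL = 0.2474227 mg/mL = 247422.7 ng/mL
Rate = 151600.9 ng/hr ÷ 247422.7 ng/mL = 0.6127203 mL/hr

0.6 mL/hr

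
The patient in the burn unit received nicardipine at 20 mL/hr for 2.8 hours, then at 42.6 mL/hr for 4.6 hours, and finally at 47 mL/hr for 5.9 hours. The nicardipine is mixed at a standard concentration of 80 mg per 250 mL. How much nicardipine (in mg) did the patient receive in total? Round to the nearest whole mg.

169 mg

Concentration = 80 mg ÷ 250 mL = 0.32 mg/mL
Stage 1: 20 mL/hr × 2.8 hr = 56 mL → 56 mL × 0.32 mg/mL = 17.92 mg
Stage 2: 42.6 mL/hr × 4.6 hr = 195.96 mL → 195.96 mL × 0.32 mg/mL = 62.7072 mg
Stage 3: 47 mL/hr × 5.9 hr = 277.3 mL → 277.3 mL × 0.32 mg/mL = 88.736 mg
Total = 17.92 + 62.7072 + 88.736 = 169.3632 mg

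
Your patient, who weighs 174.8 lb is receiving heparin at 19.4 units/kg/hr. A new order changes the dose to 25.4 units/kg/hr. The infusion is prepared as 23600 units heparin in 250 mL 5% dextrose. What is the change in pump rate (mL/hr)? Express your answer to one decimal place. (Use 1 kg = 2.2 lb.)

At the current dose:
Weight = 174.8 lb ÷ 2.2 lb/kg = 79.45455 kg
Dose = 19.4 units/kg/hr × 79.45455 kg = 1541.418 units/hr
Concentration = 23600 units ÷ 250 mL = 94.4 units/mL
Rate = 1541.418 units/hr ÷ 94.4 units/mL = 16.32858 mL/hr
At the new dose:
Dose = 25.4 units/kg/hr × 79.45455 kg = 2018.145 units/hr
Rate = 2018.145 units/hr ÷ 94.4 units/mL = 21.37866 mL/hr
Change = 21.37866 − 16.32858 = 5.050077 mL/hr → 5.050077 mL/hr increase

5.1 mL/hr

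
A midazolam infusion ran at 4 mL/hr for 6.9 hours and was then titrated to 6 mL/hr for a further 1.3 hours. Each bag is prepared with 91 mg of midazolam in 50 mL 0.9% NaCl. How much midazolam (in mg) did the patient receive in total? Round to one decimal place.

Concentration = 91 mg ÷ 50 mL = 1.82 mg/mL
Stage 1: 4 mL/hr × 6.9 hr = 27.6 mL → 27.6 mL × 1.82 mg/mL = 50.232 mg
Stage 2: 6 mL/hr × 1.3 hr = 7.8 mL → 7.8 mL × 1.82 mg/mL = 14.196 mg
Total = 50.232 + 14.196 = 64.428 mg

64.4 mg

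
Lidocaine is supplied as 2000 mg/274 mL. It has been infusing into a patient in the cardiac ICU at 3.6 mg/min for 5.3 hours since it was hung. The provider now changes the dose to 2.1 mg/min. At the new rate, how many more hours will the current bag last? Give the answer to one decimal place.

Initial rate:
3.6 mg/min × 60 min/hr = 216 mg/hr
Concentration = 2000 mg ÷ 274 mL = 7.29927 mg/mL
Rate = 216 mg/hr ÷ 7.29927 mg/mL = 29.592 mL/hr
Volume infused so far = 29.592 mL/hr × 5.3 hr = 156.8376 mL
Volume remaining = 274 − 156.8376 = 117.1624 mL
New rate:
2.1 mg/min × 60 min/hr = 126 mg/hr
Rate = 126 mg/hr ÷ 7.29927 mg/mL = 17.262 mL/hr
Time remaining = 117.1624 mL ÷ 17.262 mL/hr = 6.787302 hr

6.8 hours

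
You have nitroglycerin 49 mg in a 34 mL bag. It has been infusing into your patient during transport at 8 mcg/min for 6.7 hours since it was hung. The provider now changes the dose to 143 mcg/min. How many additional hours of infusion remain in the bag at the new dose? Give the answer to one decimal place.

5.3 hours

Initial rate:
8 mcg/min × 60 min/hr = 480 mcg/hr
Concentration = 49 mg ÷ 34 mL = 1.441176 mg/mL = 1441.176 mcg/mL
Rate = 480 mcg/hr ÷ 1441.176 mcg/mL = 0.3330612 mL/hr
Volume infused so far = 0.3330612 mL/hr × 6.7 hr = 2.23151 mL
Volume remaining = 34 − 2.23151 = 31.76849 mL
New rate:
143 mcg/min × 60 min/hr = 8580 mcg/hr
Rate = 8580 mcg/hr ÷ 1441.176 mcg/mL = 5.953469 mL/hr
Time remaining = 31.76849 mL ÷ 5.953469 mL/hr = 5.336131 hr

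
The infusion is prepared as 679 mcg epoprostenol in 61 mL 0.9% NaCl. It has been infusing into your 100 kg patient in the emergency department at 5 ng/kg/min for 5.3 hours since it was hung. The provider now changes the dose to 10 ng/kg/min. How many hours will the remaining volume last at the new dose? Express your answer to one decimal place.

Initial rate:
Dose = 5 ng/kg/min × 100 kg = 500 ng/min
500 ng/min × 60 min/hr = 30000 ng/hr
Concentration = 679 mcg ÷ 61 mL = 11.13115 mcg/mL = 11131.15 ng/mL
Rate = 30000 ng/hr ÷ 11131.15 ng/mL = 2.69514 mL/hr
Volume infused so far = 2.69514 mL/hr × 5.3 hr = 14.28424 mL
Volume remaining = 61 − 14.28424 = 46.71576 mL
New rate:
Dose = 10 ng/kg/min × 100 kg = 1000 ng/min
1000 ng/min × 60 min/hr = 60000 ng/hr
Rate = 60000 ng/hr ÷ 11131.15 ng/mL = 5.39028 mL/hr
Time remaining = 46.71576 mL ÷ 5.39028 mL/hr = 8.666667 hr

8.7 hours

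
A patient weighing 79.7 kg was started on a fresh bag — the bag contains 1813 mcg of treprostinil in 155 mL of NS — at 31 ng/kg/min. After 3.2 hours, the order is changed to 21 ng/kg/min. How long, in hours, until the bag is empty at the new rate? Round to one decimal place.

13.3 hours

Initial rate:
Dose = 31 ng/kg/min × 79.7 kg = 2470.7 ng/min
2470.7 ng/min × 60 min/hr = 148242 ng/hr
Concentration = 1813 mcg ÷ 155 mL = 11.69677 mcg/mL = 11696.77 ng/mL
Rate = 148242 ng/hr ÷ 11696.77 ng/mL = 12.67375 mL/hr
Volume infused so far = 12.67375 mL/hr × 3.2 hr = 40.556 mL
Volume remaining = 155 − 40.556 = 114.444 mL
New rate:
Dose = 21 ng/kg/min × 79.7 kg = 1673.7 ng/min
1673.7 ng/min × 60 min/hr = 100422 ng/hr
Rate = 100422 ng/hr ÷ 11696.77 ng/mL = 8.585444 mL/hr
Time remaining = 114.444 mL ÷ 8.585444 mL/hr = 13.33 hr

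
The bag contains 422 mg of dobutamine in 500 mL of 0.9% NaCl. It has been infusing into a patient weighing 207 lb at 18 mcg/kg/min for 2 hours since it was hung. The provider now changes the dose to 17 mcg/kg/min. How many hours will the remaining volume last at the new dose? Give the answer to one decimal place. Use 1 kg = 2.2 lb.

2.3 hours

Initial rate:
Weight = 207 lb ÷ 2.2 lb/kg = 94.09091 kg
Dose = 18 mcg/kg/min × 94.09091 kg = 1693.636 mcg/min
1693.636 mcg/min × 60 min/hr = 101618.2 mcg/hr
Concentration = 422 mg ÷ 500 mL = 0.844 mg/mL = 844 mcg/mL
Rate = 101618.2 mcg/hr ÷ 844 mcg/mL = 120.4007 mL/hr
Volume infused so far = 120.4007 mL/hr × 2 hr = 240.8014 mL
Volume remaining = 500 − 240.8014 = 259.1986 mL
New rate:
Dose = 17 mcg/kg/min × 94.09091 kg = 1599.545 mcg/min
1599.545 mcg/min × 60 min/hr = 95972.73 mcg/hr
Rate = 95972.73 mcg/hr ÷ 844 mcg/mL = 113.7118 mL/hr
Time remaining = 259.1986 mL ÷ 113.7118 mL/hr = 2.279435 hr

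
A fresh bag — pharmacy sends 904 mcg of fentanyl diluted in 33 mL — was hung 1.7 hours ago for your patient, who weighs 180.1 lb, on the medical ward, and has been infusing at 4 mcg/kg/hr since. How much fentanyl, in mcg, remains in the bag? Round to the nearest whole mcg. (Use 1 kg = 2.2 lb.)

347 mcg

Weight = 180.1 lb ÷ 2.2 lb/kg = 81.86364 kg
Dose = 4 mcg/kg/hr × 81.86364 kg = 327.4545 mcg/hr
Concentration = 904 mcg ÷ 33 mL = 27.39394 mcg/mL
Rate = 327.4545 mcg/hr ÷ 27.39394 mcg/mL = 11.95354 mL/hr
Volume infused = 11.95354 mL/hr × 1.7 hr = 20.32102 mL
Volume remaining = 33 − 20.32102 = 12.67898 mL
Drug remaining = 12.67898 mL × 27.39394 mcg/mL = 347.3273 mcg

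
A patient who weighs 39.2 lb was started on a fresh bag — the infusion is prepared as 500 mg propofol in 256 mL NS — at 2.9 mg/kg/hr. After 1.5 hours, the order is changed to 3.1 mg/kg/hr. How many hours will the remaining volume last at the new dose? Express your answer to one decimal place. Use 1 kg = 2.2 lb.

Initial rate:
Weight = 39.2 lb ÷ 2.2 lb/kg = 17.81818 kg
Dose = 2.9 mg/kg/hr × 17.81818 kg = 51.67273 mg/hr
Concentration = 500 mg ÷ 256 mL = 1.953125 mg/mL
Rate = 51.67273 mg/hr ÷ 1.953125 mg/mL = 26.45644 mL/hr
Volume infused so far = 26.45644 mL/hr × 1.5 hr = 39.68465 mL
Volume remaining = 256 − 39.68465 = 216.3153 mL
New rate:
Dose = 3.1 mg/kg/hr × 17.81818 kg = 55.23636 mg/hr
Rate = 55.23636 mg/hr ÷ 1.953125 mg/mL = 28.28102 mL/hr
Time remaining = 216.3153 mL ÷ 28.28102 mL/hr = 7.648782 hr

7.6 hours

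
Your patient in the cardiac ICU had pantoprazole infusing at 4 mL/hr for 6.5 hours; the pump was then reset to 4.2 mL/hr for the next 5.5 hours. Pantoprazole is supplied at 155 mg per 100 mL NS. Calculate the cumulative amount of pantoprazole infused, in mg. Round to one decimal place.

76.1 mg

Concentration = 155 mg ÷ 100 mL = 1.55 mg/mL
Stage 1: 4 mL/hr × 6.5 hr = 26 mL → 26 mL × 1.55 mg/mL = 40.3 mg
Stage 2: 4.2 mL/hr × 5.5 hr = 23.1 mL → 23.1 mL × 1.55 mg/mL = 35.805 mg
Total = 40.3 + 35.805 = 76.105 mg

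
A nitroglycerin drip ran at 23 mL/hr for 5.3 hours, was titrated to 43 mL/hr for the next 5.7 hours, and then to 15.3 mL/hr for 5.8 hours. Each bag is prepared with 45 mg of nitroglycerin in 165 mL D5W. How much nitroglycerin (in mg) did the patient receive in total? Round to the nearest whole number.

124 mg

Concentration = 45 mg ÷ 165 mL = 0.2727273 mg/mL
Stage 1: 23 mL/hr × 5.3 hr = 121.9 mL → 121.9 mL × 0.2727273 mg/mL = 33.24545 mg
Stage 2: 43 mL/hr × 5.7 hr = 245.1 mL → 245.1 mL × 0.2727273 mg/mL = 66.84545 mg
Stage 3: 15.3 mL/hr × 5.8 hr = 88.74 mL → 88.74 mL × 0.2727273 mg/mL = 24.20182 mg
Total = 33.24545 + 66.84545 + 24.20182 = 124.2927 mg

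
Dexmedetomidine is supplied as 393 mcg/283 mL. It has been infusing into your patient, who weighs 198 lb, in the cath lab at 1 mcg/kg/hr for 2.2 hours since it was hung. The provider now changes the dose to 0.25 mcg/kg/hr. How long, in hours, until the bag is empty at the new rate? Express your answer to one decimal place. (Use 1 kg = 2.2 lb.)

8.7 hours

Initial rate:
Weight = 198 lb ÷ 2.2 lb/kg = 90 kg
Dose = 1 mcg/kg/hr × 90 kg = 90 mcg/hr
Concentration = 393 mcg ÷ 283 mL = 1.388693 mcg/mL
Rate = 90 mcg/hr ÷ 1.388693 mcg/mL = 64.80916 mL/hr
Volume infused so far = 64.80916 mL/hr × 2.2 hr = 142.5802 mL
Volume remaining = 283 − 142.5802 = 140.4198 mL
New rate:
Dose = 0.25 mcg/kg/hr × 90 kg = 22.5 mcg/hr
Rate = 22.5 mcg/hr ÷ 1.388693 mcg/mL = 16.20229 mL/hr
Time remaining = 140.4198 mL ÷ 16.20229 mL/hr = 8.666667 hr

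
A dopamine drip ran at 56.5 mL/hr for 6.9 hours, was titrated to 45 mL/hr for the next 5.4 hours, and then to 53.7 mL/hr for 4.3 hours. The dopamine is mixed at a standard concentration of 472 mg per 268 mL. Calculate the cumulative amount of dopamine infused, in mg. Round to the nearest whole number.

1521 mg

Concentration = 472 mg ÷ 268 mL = 1.761194 mg/mL
Stage 1: 56.5 mL/hr × 6.9 hr = 389.85 mL → 389.85 mL × 1.761194 mg/mL = 686.6015 mg
Stage 2: 45 mL/hr × 5.4 hr = 243 mL → 243 mL × 1.761194 mg/mL = 427.9701 mg
Stage 3: 53.7 mL/hr × 4.3 hr = 230.91 mL → 230.91 mL × 1.761194 mg/mL = 406.6773 mg
Total = 686.6015 + 427.9701 + 406.6773 = 1521.249 mg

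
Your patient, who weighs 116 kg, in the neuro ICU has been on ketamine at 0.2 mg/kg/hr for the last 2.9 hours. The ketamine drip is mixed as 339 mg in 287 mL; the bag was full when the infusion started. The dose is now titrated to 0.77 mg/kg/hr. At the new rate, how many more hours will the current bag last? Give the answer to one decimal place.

3.0 hours

Initial rate:
Dose = 0.2 mg/kg/hr × 116 kg = 23.2 mg/hr
Concentration = 339 mg ÷ 287 mL = 1.181185 mg/mL
Rate = 23.2 mg/hr ÷ 1.181185 mg/mL = 19.6413 mL/hr
Volume infused so far = 19.6413 mL/hr × 2.9 hr = 56.95976 mL
Volume remaining = 287 − 56.95976 = 230.0402 mL
New rate:
Dose = 0.77 mg/kg/hr × 116 kg = 89.32 mg/hr
Rate = 89.32 mg/hr ÷ 1.181185 mg/mL = 75.619 mL/hr
Time remaining = 230.0402 mL ÷ 75.619 mL/hr = 3.042096 hr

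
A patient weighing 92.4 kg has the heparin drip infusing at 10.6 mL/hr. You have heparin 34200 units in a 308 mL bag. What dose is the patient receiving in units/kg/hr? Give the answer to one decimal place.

Concentration = 34200 units ÷ 308 mL = 111.039 units/mL
Drug rate = 10.6 mL/hr × 111.039 units/mL = 1177.013 units/hr
1177.013 units/hr ÷ 92.4 kg = 12.73824 units/kg/hr

12.7 units/kg/hr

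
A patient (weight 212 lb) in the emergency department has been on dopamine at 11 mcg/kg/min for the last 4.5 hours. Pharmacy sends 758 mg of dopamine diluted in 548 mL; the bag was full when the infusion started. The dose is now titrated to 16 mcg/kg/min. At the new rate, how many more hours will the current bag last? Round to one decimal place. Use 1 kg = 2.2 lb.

5.1 hours

Initial rate:
Weight = 212 lb ÷ 2.2 lb/kg = 96.36364 kg
Dose = 11 mcg/kg/min × 96.36364 kg = 1060 mcg/min
1060 mcg/min × 60 min/hr = 63600 mcg/hr
Concentration = 758 mg ÷ 548 mL = 1.383212 mg/mL = 1383.212 mcg/mL
Rate = 63600 mcg/hr ÷ 1383.212 mcg/mL = 45.97995 mL/hr
Volume infused so far = 45.97995 mL/hr × 4.5 hr = 206.9098 mL
Volume remaining = 548 − 206.9098 = 341.0902 mL
New rate:
Dose = 16 mcg/kg/min × 96.36364 kg = 1541.818 mcg/min
1541.818 mcg/min × 60 min/hr = 92509.09 mcg/hr
Rate = 92509.09 mcg/hr ÷ 1383.212 mcg/mL = 66.87992 mL/hr
Time remaining = 341.0902 mL ÷ 66.87992 mL/hr = 5.100039 hr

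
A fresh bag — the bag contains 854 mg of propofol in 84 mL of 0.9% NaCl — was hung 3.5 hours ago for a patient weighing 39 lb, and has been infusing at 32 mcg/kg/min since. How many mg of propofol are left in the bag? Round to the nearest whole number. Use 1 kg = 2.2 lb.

Weight = 39 lb ÷ 2.2 lb/kg = 17.72727 kg
Dose = 32 mcg/kg/min × 17.72727 kg = 567.2727 mcg/min
567.2727 mcg/min × 60 min/hr = 34036.36 mcg/hr
Concentration = 854 mg ÷ 84 mL = 10.16667 mg/mL = 10166.67 mcg/mL
Rate = 34036.36 mcg/hr ÷ 10166.67 mcg/mL = 3.347839 mL/hr
Volume infused = 3.347839 mL/hr × 3.5 hr = 11.71744 mL
Volume remaining = 84 − 11.71744 = 72.28256 mL
Drug remaining = 72.28256 mL × 10166.67 mcg/mL = 734872.7 mcg = 734.8727 mg

735 mg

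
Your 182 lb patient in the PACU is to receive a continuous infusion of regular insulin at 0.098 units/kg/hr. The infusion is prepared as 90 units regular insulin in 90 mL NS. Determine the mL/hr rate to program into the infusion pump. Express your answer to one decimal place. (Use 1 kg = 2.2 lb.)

8.1 mL/hr

Weight = 182 lb ÷ 2.2 lb/kg = 82.72727 kg
Dose = 0.098 units/kg/hr × 82.72727 kg = 8.107273 units/hr
Concentration = 90 units ÷ 90 mL = 1 units/mL
Rate = 8.107273 units/hr ÷ 1 units/mL = 8.107273 mL/hr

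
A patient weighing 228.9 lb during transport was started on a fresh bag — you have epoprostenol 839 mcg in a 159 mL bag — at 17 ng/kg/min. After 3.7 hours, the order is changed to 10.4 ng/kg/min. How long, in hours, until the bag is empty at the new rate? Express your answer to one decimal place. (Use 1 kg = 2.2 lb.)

Initial rate:
Weight = 228.9 lb ÷ 2.2 lb/kg = 104.0455 kg
Dose = 17 ng/kg/min × 104.0455 kg = 1768.773 ng/min
1768.773 ng/min × 60 min/hr = 106126.4 ng/hr
Concentration = 839 mcg ÷ 159 mL = 5.27673 mcg/mL = 5276.73 ng/mL
Rate = 106126.4 ng/hr ÷ 5276.73 ng/mL = 20.11215 mL/hr
Volume infused so far = 20.11215 mL/hr × 3.7 hr = 74.41495 mL
Volume remaining = 159 − 74.41495 = 84.58505 mL
New rate:
Dose = 10.4 ng/kg/min × 104.0455 kg = 1082.073 ng/min
1082.073 ng/min × 60 min/hr = 64924.36 ng/hr
Rate = 64924.36 ng/hr ÷ 5276.73 ng/mL = 12.3039 mL/hr
Time remaining = 84.58505 mL ÷ 12.3039 mL/hr = 6.874653 hr

6.9 hours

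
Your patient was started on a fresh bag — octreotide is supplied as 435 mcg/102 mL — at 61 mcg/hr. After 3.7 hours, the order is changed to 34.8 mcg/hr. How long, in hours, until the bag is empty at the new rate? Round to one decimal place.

6.0 hours

Initial rate:
Concentration = 435 mcg ÷ 102 mL = 4.264706 mcg/mL
Rate = 61 mcg/hr ÷ 4.264706 mcg/mL = 14.30345 mL/hr
Volume infused so far = 14.30345 mL/hr × 3.7 hr = 52.92276 mL
Volume remaining = 102 − 52.92276 = 49.07724 mL
New rate:
Rate = 34.8 mcg/hr ÷ 4.264706 mcg/mL = 8.16 mL/hr
Time remaining = 49.07724 mL ÷ 8.16 mL/hr = 6.014368 hr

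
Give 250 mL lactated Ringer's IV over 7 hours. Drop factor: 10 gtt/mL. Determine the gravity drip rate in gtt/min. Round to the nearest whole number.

6 gtt/min

250 mL ÷ (7 hr × 60 = 420 min) = 0.5952381 mL/min
0.5952381 mL/min × 10 gtt/mL = 5.952381 gtt/min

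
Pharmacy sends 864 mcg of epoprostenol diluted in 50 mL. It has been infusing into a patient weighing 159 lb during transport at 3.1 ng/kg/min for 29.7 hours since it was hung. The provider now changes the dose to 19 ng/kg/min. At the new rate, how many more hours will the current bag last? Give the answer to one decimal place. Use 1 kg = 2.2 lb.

Initial rate:
Weight = 159 lb ÷ 2.2 lb/kg = 72.27273 kg
Dose = 3.1 ng/kg/min × 72.27273 kg = 224.0455 ng/min
224.0455 ng/min × 60 min/hr = 13442.73 ng/hr
Concentration = 864 mcg ÷ 50 mL = 17.28 mcg/mL = 17280 ng/mL
Rate = 13442.73 ng/hr ÷ 17280 ng/mL = 0.7779356 mL/hr
Volume infused so far = 0.7779356 mL/hr × 29.7 hr = 23.10469 mL
Volume remaining = 50 − 23.10469 = 26.89531 mL
New rate:
Dose = 19 ng/kg/min × 72.27273 kg = 1373.182 ng/min
1373.182 ng/min × 60 min/hr = 82390.91 ng/hr
Rate = 82390.91 ng/hr ÷ 17280 ng/mL = 4.767992 mL/hr
Time remaining = 26.89531 mL ÷ 4.767992 mL/hr = 5.640804 hr

5.6 hours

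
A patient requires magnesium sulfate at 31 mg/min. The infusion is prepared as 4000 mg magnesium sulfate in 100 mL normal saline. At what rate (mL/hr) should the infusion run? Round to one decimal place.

46.5 mL/hr

31 mg/min × 60 min/hr = 1860 mg/hr
Concentration = 4000 mg ÷ 100 mL = 40 mg/mL
Rate = 1860 mg/hr ÷ 40 mg/mL = 46.5 mL/hr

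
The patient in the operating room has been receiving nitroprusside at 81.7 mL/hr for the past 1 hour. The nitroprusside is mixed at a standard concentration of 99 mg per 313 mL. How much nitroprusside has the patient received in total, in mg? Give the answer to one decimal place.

25.8 mg

Concentration = 99 mg ÷ 313 mL = 0.3162939 mg/mL = 316.2939 mcg/mL
Drug rate = 81.7 mL/hr × 316.2939 mcg/mL = 25841.21 mcg/hr
Total = 25841.21 mcg/hr × 1 hr = 25841.21 mcg = 25.84121 mg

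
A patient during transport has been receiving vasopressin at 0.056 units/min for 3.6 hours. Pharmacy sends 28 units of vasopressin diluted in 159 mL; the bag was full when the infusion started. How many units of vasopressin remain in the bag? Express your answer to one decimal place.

0.056 units/min × 60 min/hr = 3.36 units/hr
Concentration = 28 units ÷ 159 mL = 0.1761006 units/mL
Rate = 3.36 units/hr ÷ 0.1761006 units/mL = 19.08 mL/hr
Volume infused = 19.08 mL/hr × 3.6 hr = 68.688 mL
Volume remaining = 159 − 68.688 = 90.312 mL
Drug remaining = 90.312 mL × 0.1761006 units/mL = 15.904 units

15.9 units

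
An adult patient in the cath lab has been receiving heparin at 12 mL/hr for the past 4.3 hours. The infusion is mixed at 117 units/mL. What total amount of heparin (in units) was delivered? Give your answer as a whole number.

Drug rate = 12 mL/hr × 117 units/mL = 1404 units/hr
Total = 1404 units/hr × 4.3 hr = 6037.2 units

6037 units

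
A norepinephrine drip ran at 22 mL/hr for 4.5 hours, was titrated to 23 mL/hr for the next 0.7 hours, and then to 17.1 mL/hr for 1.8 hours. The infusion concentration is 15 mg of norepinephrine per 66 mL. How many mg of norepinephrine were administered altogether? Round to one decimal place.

33.2 mg

Concentration = 15 mg ÷ 66 mL = 0.2272727 mg/mL
Stage 1: 22 mL/hr × 4.5 hr = 99 mL → 99 mL × 0.2272727 mg/mL = 22.5 mg
Stage 2: 23 mL/hr × 0.7 hr = 16.1 mL → 16.1 mL × 0.2272727 mg/mL = 3.659091 mg
Stage 3: 17.1 mL/hr × 1.8 hr = 30.78 mL → 30.78 mL × 0.2272727 mg/mL = 6.995455 mg
Total = 22.5 + 3.659091 + 6.995455 = 33.15455 mg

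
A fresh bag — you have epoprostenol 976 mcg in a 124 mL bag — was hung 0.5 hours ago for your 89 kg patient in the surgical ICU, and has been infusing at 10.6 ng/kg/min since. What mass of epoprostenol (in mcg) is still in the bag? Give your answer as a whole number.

948 mcg

Dose = 10.6 ng/kg/min × 89 kg = 943.4 ng/min
943.4 ng/min × 60 min/hr = 56604 ng/hr
Concentration = 976 mcg ÷ 124 mL = 7.870968 mcg/mL = 7870.968 ng/mL
Rate = 56604 ng/hr ÷ 7870.968 ng/mL = 7.191492 mL/hr
Volume infused = 7.191492 mL/hr × 0.5 hr = 3.595746 mL
Volume remaining = 124 − 3.595746 = 120.4043 mL
Drug remaining = 120.4043 mL × 7870.968 ng/mL = 947698 ng = 947.698 mcg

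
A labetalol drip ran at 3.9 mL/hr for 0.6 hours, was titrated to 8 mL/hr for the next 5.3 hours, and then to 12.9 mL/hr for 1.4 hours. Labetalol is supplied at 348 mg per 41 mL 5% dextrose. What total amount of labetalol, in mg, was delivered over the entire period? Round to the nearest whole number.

533 mg

Concentration = 348 mg ÷ 41 mL = 8.487805 mg/mL
Stage 1: 3.9 mL/hr × 0.6 hr = 2.34 mL → 2.34 mL × 8.487805 mg/mL = 19.86146 mg
Stage 2: 8 mL/hr × 5.3 hr = 42.4 mL → 42.4 mL × 8.487805 mg/mL = 359.8829 mg
Stage 3: 12.9 mL/hr × 1.4 hr = 18.06 mL → 18.06 mL × 8.487805 mg/mL = 153.2898 mg
Total = 19.86146 + 359.8829 + 153.2898 = 533.0341 mg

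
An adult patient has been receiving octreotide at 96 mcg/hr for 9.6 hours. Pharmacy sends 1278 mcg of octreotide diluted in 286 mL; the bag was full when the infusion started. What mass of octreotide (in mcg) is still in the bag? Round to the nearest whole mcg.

356 mcg

Concentration = 1278 mcg ÷ 286 mL = 4.468531 mcg/mL
Rate = 96 mcg/hr ÷ 4.468531 mcg/mL = 21.48357 mL/hr
Volume infused = 21.48357 mL/hr × 9.6 hr = 206.2423 mL
Volume remaining = 286 − 206.2423 = 79.75775 mL
Drug remaining = 79.75775 mL × 4.468531 mcg/mL = 356.4 mcg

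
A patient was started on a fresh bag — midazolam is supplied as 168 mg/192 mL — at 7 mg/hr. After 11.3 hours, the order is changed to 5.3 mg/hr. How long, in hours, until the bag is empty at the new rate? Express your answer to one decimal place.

16.8 hours

Initial rate:
Concentration = 168 mg ÷ 192 mL = 0.875 mg/mL
Rate = 7 mg/hr ÷ 0.875 mg/mL = 8 mL/hr
Volume infused so far = 8 mL/hr × 11.3 hr = 90.4 mL
Volume remaining = 192 − 90.4 = 101.6 mL
New rate:
Rate = 5.3 mg/hr ÷ 0.875 mg/mL = 6.057143 mL/hr
Time remaining = 101.6 mL ÷ 6.057143 mL/hr = 16.77358 hr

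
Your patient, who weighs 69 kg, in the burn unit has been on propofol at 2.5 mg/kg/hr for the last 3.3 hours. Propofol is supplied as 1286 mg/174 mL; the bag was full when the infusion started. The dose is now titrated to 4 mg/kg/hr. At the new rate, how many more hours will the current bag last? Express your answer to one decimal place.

2.6 hours

Initial rate:
Dose = 2.5 mg/kg/hr × 69 kg = 172.5 mg/hr
Concentration = 1286 mg ÷ 174 mL = 7.390805 mg/mL
Rate = 172.5 mg/hr ÷ 7.390805 mg/mL = 23.33981 mL/hr
Volume infused so far = 23.33981 mL/hr × 3.3 hr = 77.02138 mL
Volume remaining = 174 − 77.02138 = 96.97862 mL
New rate:
Dose = 4 mg/kg/hr × 69 kg = 276 mg/hr
Rate = 276 mg/hr ÷ 7.390805 mg/mL = 37.3437 mL/hr
Time remaining = 96.97862 mL ÷ 37.3437 mL/hr = 2.59692 hr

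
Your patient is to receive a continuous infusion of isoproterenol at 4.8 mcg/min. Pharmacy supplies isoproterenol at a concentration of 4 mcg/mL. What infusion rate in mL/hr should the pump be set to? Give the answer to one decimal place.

72.0 mL/hr

4.8 mcg/min × 60 min/hr = 288 mcg/hr
Rate = 288 mcg/hr ÷ 4 mcg/mL = 72 mL/hr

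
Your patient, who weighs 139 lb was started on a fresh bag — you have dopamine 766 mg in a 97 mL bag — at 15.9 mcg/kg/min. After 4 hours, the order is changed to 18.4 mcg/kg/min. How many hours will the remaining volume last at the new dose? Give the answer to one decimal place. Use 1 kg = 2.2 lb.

7.5 hours

Initial rate:
Weight = 139 lb ÷ 2.2 lb/kg = 63.18182 kg
Dose = 15.9 mcg/kg/min × 63.18182 kg = 1004.591 mcg/min
1004.591 mcg/min × 60 min/hr = 60275.45 mcg/hr
Concentration = 766 mg ÷ 97 mL = 7.896907 mg/mL = 7896.907 mcg/mL
Rate = 60275.45 mcg/hr ÷ 7896.907 mcg/mL = 7.632793 mL/hr
Volume infused so far = 7.632793 mL/hr × 4 hr = 30.53117 mL
Volume remaining = 97 − 30.53117 = 66.46883 mL
New rate:
Dose = 18.4 mcg/kg/min × 63.18182 kg = 1162.545 mcg/min
1162.545 mcg/min × 60 min/hr = 69752.73 mcg/hr
Rate = 69752.73 mcg/hr ÷ 7896.907 mcg/mL = 8.832917 mL/hr
Time remaining = 66.46883 mL ÷ 8.832917 mL/hr = 7.525128 hr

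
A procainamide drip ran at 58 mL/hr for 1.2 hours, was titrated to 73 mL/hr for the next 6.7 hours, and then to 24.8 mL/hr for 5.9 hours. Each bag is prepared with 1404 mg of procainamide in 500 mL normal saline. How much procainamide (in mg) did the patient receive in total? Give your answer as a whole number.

Concentration = 1404 mg ÷ 500 mL = 2.808 mg/mL
Stage 1: 58 mL/hr × 1.2 hr = 69.6 mL → 69.6 mL × 2.808 mg/mL = 195.4368 mg
Stage 2: 73 mL/hr × 6.7 hr = 489.1 mL → 489.1 mL × 2.808 mg/mL = 1373.393 mg
Stage 3: 24.8 mL/hr × 5.9 hr = 146.32 mL → 146.32 mL × 2.808 mg/mL = 410.8666 mg
Total = 195.4368 + 1373.393 + 410.8666 = 1979.696 mg

1980 mg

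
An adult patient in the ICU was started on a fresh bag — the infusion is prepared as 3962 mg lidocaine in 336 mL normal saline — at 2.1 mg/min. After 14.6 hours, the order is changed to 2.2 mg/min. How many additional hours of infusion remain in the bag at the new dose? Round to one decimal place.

Initial rate:
2.1 mg/min × 60 min/hr = 126 mg/hr
Concentration = 3962 mg ÷ 336 mL = 11.79167 mg/mL
Rate = 126 mg/hr ÷ 11.79167 mg/mL = 10.68551 mL/hr
Volume infused so far = 10.68551 mL/hr × 14.6 hr = 156.0085 mL
Volume remaining = 336 − 156.0085 = 179.9915 mL
New rate:
2.2 mg/min × 60 min/hr = 132 mg/hr
Rate = 132 mg/hr ÷ 11.79167 mg/mL = 11.19435 mL/hr
Time remaining = 179.9915 mL ÷ 11.19435 mL/hr = 16.07879 hr

16.1 hours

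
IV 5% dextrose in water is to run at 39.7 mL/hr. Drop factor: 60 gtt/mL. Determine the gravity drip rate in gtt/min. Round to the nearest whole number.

39.7 mL/hr ÷ 60 min/hr = 0.6616667 mL/min
0.6616667 mL/min × 60 gtt/mL = 39.7 gtt/min

40 gtt/min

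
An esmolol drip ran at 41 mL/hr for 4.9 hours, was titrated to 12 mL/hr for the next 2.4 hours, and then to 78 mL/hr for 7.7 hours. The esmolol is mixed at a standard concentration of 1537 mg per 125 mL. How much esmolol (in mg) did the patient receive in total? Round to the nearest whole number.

Concentration = 1537 mg ÷ 125 mL = 12.296 mg/mL
Stage 1: 41 mL/hr × 4.9 hr = 200.9 mL → 200.9 mL × 12.296 mg/mL = 2470.266 mg
Stage 2: 12 mL/hr × 2.4 hr = 28.8 mL → 28.8 mL × 12.296 mg/mL = 354.1248 mg
Stage 3: 78 mL/hr × 7.7 hr = 600.6 mL → 600.6 mL × 12.296 mg/mL = 7384.978 mg
Total = 2470.266 + 354.1248 + 7384.978 = 10209.37 mg

10209 mg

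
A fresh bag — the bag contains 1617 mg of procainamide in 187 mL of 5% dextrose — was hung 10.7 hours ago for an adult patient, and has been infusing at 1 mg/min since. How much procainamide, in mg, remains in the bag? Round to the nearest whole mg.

975 mg

1 mg/min × 60 min/hr = 60 mg/hr
Concentration = 1617 mg ÷ 187 mL = 8.647059 mg/mL
Rate = 60 mg/hr ÷ 8.647059 mg/mL = 6.938776 mL/hr
Volume infused = 6.938776 mL/hr × 10.7 hr = 74.2449 mL
Volume remaining = 187 − 74.2449 = 112.7551 mL
Drug remaining = 112.7551 mL × 8.647059 mg/mL = 975 mg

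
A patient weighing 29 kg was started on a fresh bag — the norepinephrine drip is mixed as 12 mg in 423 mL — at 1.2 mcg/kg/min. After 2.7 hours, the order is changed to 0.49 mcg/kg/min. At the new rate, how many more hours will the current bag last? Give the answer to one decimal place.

7.5 hours

Initial rate:
Dose = 1.2 mcg/kg/min × 29 kg = 34.8 mcg/min
34.8 mcg/min × 60 min/hr = 2088 mcg/hr
Concentration = 12 mg ÷ 423 mL = 0.02836879 mg/mL = 28.36879 mcg/mL
Rate = 2088 mcg/hr ÷ 28.36879 mcg/mL = 73.602 mL/hr
Volume infused so far = 73.602 mL/hr × 2.7 hr = 198.7254 mL
Volume remaining = 423 − 198.7254 = 224.2746 mL
New rate:
Dose = 0.49 mcg/kg/min × 29 kg = 14.21 mcg/min
14.21 mcg/min × 60 min/hr = 852.6 mcg/hr
Rate = 852.6 mcg/hr ÷ 28.36879 mcg/mL = 30.05415 mL/hr
Time remaining = 224.2746 mL ÷ 30.05415 mL/hr = 7.46235 hr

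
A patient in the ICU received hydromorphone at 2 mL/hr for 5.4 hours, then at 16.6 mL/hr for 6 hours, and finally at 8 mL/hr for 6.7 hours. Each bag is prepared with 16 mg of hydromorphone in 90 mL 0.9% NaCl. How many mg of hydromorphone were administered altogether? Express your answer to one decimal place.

29.2 mg

Concentration = 16 mg ÷ 90 mL = 0.1777778 mg/mL
Stage 1: 2 mL/hr × 5.4 hr = 10.8 mL → 10.8 mL × 0.1777778 mg/mL = 1.92 mg
Stage 2: 16.6 mL/hr × 6 hr = 99.6 mL → 99.6 mL × 0.1777778 mg/mL = 17.70667 mg
Stage 3: 8 mL/hr × 6.7 hr = 53.6 mL → 53.6 mL × 0.1777778 mg/mL = 9.528889 mg
Total = 1.92 + 17.70667 + 9.528889 = 29.15556 mg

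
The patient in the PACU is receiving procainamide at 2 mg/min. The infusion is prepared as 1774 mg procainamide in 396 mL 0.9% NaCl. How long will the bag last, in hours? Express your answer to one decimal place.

2 mg/min × 60 min/hr = 120 mg/hr
Concentration = 1774 mg ÷ 396 mL = 4.479798 mg/mL
Rate = 120 mg/hr ÷ 4.479798 mg/mL = 26.78692 mL/hr
Duration = 396 mL ÷ 26.78692 mL/hr = 14.78333 hr

14.8 hours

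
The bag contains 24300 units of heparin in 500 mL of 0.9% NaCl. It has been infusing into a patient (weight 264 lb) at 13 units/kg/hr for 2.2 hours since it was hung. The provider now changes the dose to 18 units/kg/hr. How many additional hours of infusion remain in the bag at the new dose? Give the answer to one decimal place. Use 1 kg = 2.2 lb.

9.7 hours

Initial rate:
Weight = 264 lb ÷ 2.2 lb/kg = 120 kg
Dose = 13 units/kg/hr × 120 kg = 1560 units/hr
Concentration = 24300 units ÷ 500 mL = 48.6 units/mL
Rate = 1560 units/hr ÷ 48.6 units/mL = 32.09877 mL/hr
Volume infused so far = 32.09877 mL/hr × 2.2 hr = 70.61728 mL
Volume remaining = 500 − 70.61728 = 429.3827 mL
New rate:
Dose = 18 units/kg/hr × 120 kg = 2160 units/hr
Rate = 2160 units/hr ÷ 48.6 units/mL = 44.44444 mL/hr
Time remaining = 429.3827 mL ÷ 44.44444 mL/hr = 9.661111 hr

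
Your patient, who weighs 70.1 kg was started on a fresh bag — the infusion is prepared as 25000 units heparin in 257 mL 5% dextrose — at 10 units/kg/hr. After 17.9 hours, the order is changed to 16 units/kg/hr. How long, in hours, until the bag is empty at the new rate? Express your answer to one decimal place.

11.1 hours

Initial rate:
Dose = 10 units/kg/hr × 70.1 kg = 701 units/hr
Concentration = 25000 units ÷ 257 mL = 97.27626 units/mL
Rate = 701 units/hr ÷ 97.27626 units/mL = 7.20628 mL/hr
Volume infused so far = 7.20628 mL/hr × 17.9 hr = 128.9924 mL
Volume remaining = 257 − 128.9924 = 128.0076 mL
New rate:
Dose = 16 units/kg/hr × 70.1 kg = 1121.6 units/hr
Rate = 1121.6 units/hr ÷ 97.27626 units/mL = 11.53005 mL/hr
Time remaining = 128.0076 mL ÷ 11.53005 mL/hr = 11.10209 hr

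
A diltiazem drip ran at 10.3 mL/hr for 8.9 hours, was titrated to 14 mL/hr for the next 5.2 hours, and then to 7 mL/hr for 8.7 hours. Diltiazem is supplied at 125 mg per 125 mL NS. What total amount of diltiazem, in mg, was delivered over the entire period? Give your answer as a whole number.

Concentration = 125 mg ÷ 125 mL = 1 mg/mL
Stage 1: 10.3 mL/hr × 8.9 hr = 91.67 mL → 91.67 mL × 1 mg/mL = 91.67 mg
Stage 2: 14 mL/hr × 5.2 hr = 72.8 mL → 72.8 mL × 1 mg/mL = 72.8 mg
Stage 3: 7 mL/hr × 8.7 hr = 60.9 mL → 60.9 mL × 1 mg/mL = 60.9 mg
Total = 91.67 + 72.8 + 60.9 = 225.37 mg

225 mg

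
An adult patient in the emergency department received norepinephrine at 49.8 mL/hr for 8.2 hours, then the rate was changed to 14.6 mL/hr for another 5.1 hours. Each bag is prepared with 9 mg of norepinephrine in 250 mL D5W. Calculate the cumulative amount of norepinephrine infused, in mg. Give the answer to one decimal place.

Concentration = 9 mg ÷ 250 mL = 0.036 mg/mL
Stage 1: 49.8 mL/hr × 8.2 hr = 408.36 mL → 408.36 mL × 0.036 mg/mL = 14.70096 mg
Stage 2: 14.6 mL/hr × 5.1 hr = 74.46 mL → 74.46 mL × 0.036 mg/mL = 2.68056 mg
Total = 14.70096 + 2.68056 = 17.38152 mg

17.4 mg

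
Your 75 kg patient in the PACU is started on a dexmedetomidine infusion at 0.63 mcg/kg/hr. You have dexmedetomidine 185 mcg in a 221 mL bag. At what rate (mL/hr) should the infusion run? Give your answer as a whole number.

56 mL/hr

Dose = 0.63 mcg/kg/hr × 75 kg = 47.25 mcg/hr
Concentration = 185 mcg ÷ 221 mL = 0.8371041 mcg/mL
Rate = 47.25 mcg/hr ÷ 0.8371041 mcg/mL = 56.44459 mL/hr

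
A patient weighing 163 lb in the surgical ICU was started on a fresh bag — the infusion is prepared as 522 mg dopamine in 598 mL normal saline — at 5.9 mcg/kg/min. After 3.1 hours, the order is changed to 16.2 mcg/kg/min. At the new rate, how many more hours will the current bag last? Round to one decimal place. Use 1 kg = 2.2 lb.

Initial rate:
Weight = 163 lb ÷ 2.2 lb/kg = 74.09091 kg
Dose = 5.9 mcg/kg/min × 74.09091 kg = 437.1364 mcg/min
437.1364 mcg/min × 60 min/hr = 26228.18 mcg/hr
Concentration = 522 mg ÷ 598 mL = 0.8729097 mg/mL = 872.9097 mcg/mL
Rate = 26228.18 mcg/hr ÷ 872.9097 mcg/mL = 30.04684 mL/hr
Volume infused so far = 30.04684 mL/hr × 3.1 hr = 93.14522 mL
Volume remaining = 598 − 93.14522 = 504.8548 mL
New rate:
Dose = 16.2 mcg/kg/min × 74.09091 kg = 1200.273 mcg/min
1200.273 mcg/min × 60 min/hr = 72016.36 mcg/hr
Rate = 72016.36 mcg/hr ÷ 872.9097 mcg/mL = 82.5015 mL/hr
Time remaining = 504.8548 mL ÷ 82.5015 mL/hr = 6.11934 hr

6.1 hours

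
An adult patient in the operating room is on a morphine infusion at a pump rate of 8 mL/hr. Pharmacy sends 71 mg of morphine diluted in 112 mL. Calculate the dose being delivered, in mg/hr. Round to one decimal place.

5.1 mg/hr

Concentration = 71 mg ÷ 112 mL = 0.6339286 mg/mL
Drug rate = 8 mL/hr × 0.6339286 mg/mL = 5.071429 mg/hr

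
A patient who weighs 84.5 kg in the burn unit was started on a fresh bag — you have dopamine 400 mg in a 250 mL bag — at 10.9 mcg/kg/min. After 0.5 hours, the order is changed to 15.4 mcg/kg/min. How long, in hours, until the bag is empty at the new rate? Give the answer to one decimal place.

Initial rate:
Dose = 10.9 mcg/kg/min × 84.5 kg = 921.05 mcg/min
921.05 mcg/min × 60 min/hr = 55263 mcg/hr
Concentration = 400 mg ÷ 250 mL = 1.6 mg/mL = 1600 mcg/mL
Rate = 55263 mcg/hr ÷ 1600 mcg/mL = 34.53938 mL/hr
Volume infused so far = 34.53938 mL/hr × 0.5 hr = 17.26969 mL
Volume remaining = 250 − 17.26969 = 232.7303 mL
New rate:
Dose = 15.4 mcg/kg/min × 84.5 kg = 1301.3 mcg/min
1301.3 mcg/min × 60 min/hr = 78078 mcg/hr
Rate = 78078 mcg/hr ÷ 1600 mcg/mL = 48.79875 mL/hr
Time remaining = 232.7303 mL ÷ 48.79875 mL/hr = 4.769186 hr

4.8 hours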